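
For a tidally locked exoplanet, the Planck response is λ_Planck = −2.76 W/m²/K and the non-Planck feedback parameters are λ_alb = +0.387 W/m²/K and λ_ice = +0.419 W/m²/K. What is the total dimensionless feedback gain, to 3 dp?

0.292

Convert to gains: g_alb = 0.387/2.76 = 0.1402; g_ice = 0.419/2.76 = 0.1518.
Total gain g = 0.292.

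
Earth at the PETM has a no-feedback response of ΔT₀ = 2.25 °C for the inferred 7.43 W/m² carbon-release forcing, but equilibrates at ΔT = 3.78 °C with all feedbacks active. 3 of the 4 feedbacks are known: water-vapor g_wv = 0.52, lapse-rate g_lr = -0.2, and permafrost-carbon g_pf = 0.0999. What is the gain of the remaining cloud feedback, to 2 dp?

Amplification A = ΔT/ΔT₀ = 3.78/2.25 = 1.68.
Total gain g = 1 − 1/A = 1 − 1/1.68 = 0.4048.
Known gains sum to 0.52 − 0.2 + 0.0999 = 0.4199.
g_cld = 0.4048 − 0.4199 = -0.02.

-0.02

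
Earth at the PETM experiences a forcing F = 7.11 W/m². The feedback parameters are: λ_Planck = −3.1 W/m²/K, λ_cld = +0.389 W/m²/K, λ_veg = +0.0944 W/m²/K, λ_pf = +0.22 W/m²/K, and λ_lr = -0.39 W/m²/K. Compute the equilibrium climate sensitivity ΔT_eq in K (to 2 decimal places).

Net feedback parameter λ = (−3.1) + (+0.389) + (+0.0944) + (+0.22) + (-0.39) = -2.7866 W/m²/K.
ΔT = −F/λ = −7.11/(-2.7866) = 2.55 K.

2.55 K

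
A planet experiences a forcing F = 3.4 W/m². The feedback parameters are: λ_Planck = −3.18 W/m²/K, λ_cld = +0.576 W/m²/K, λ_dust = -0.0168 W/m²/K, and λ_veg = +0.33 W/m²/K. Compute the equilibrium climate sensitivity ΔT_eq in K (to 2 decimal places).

Net feedback parameter λ = (−3.18) + (+0.576) + (-0.0168) + (+0.33) = -2.2908 W/m²/K.
ΔT = −F/λ = −3.4/(-2.2908) = 1.48 K.

1.48 K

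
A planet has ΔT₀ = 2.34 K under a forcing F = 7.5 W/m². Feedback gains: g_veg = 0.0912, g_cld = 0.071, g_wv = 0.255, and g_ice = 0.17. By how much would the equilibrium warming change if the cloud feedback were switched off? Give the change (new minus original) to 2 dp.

-0.83 K

Original: g = 0.5872, ΔT = 2.34/(1−0.5872) = 5.6686 K.
Without cloud: g' = 0.5162, ΔT' = 2.34/(1−0.5162) = 4.8367 K.
Change = 4.8367 − 5.6686 = -0.83 K.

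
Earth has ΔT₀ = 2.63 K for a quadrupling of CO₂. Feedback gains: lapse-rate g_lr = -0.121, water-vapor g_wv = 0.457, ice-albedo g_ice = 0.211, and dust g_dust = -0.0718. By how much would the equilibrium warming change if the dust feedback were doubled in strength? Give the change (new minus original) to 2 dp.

Original: g = 0.4752, ΔT = 2.63/(1−0.4752) = 5.0114 K.
With doubled dust: g' = 0.4034, ΔT' = 2.63/(1−0.4034) = 4.4083 K.
Change = 4.4083 − 5.0114 = -0.60 K.

-0.60 K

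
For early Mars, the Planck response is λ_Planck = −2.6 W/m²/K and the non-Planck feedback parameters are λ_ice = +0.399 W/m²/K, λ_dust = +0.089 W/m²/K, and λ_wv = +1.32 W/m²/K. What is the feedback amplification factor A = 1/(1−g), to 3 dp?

3.283

Convert to gains: g_ice = 0.399/2.6 = 0.1535; g_dust = 0.089/2.6 = 0.03423; g_wv = 1.32/2.6 = 0.5077.
Total gain g = 0.69543.
A = 1/(1 − 0.69543) = 3.283.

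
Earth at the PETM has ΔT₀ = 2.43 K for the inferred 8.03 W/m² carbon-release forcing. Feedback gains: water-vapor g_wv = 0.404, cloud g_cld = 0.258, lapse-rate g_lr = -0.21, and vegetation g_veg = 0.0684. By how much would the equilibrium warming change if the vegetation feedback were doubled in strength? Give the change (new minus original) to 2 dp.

Original: g = 0.5204, ΔT = 2.43/(1−0.5204) = 5.0667 K.
With doubled vegetation: g' = 0.5888, ΔT' = 2.43/(1−0.5888) = 5.9095 K.
Change = 5.9095 − 5.0667 = 0.84 K.

0.84 K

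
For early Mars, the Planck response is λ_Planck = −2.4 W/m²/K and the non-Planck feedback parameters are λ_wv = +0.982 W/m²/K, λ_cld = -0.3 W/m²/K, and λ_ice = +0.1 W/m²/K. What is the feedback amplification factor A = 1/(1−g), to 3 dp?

1.483

Convert to gains: g_wv = 0.982/2.4 = 0.4092; g_cld = -0.3/2.4 = -0.125; g_ice = 0.1/2.4 = 0.04167.
Total gain g = 0.32587.
A = 1/(1 − 0.32587) = 1.483.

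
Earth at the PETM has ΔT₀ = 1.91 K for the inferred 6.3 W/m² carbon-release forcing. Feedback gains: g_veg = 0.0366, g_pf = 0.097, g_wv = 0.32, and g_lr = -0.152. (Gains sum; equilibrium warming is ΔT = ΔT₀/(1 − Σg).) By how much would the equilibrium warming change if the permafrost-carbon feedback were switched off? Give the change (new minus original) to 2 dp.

Original: g = 0.3016, ΔT = 1.91/(1−0.3016) = 2.7348 K.
Without permafrost-carbon: g' = 0.2046, ΔT' = 1.91/(1−0.2046) = 2.4013 K.
Change = 2.4013 − 2.7348 = -0.33 K.

-0.33 K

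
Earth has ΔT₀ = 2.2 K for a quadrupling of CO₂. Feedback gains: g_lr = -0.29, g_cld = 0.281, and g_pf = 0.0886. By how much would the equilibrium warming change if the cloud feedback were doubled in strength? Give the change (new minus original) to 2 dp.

1.05 K

Original: g = 0.0796, ΔT = 2.2/(1−0.0796) = 2.3903 K.
With doubled cloud: g' = 0.3606, ΔT' = 2.2/(1−0.3606) = 3.4407 K.
Change = 3.4407 − 2.3903 = 1.05 K.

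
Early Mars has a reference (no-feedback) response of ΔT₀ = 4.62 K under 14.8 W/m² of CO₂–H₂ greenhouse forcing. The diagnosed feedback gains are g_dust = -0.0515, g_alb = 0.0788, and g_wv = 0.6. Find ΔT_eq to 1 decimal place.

12.4 K

Total gain g = -0.0515 + 0.0788 + 0.6 = 0.6273.
Amplification A = 1/(1 − 0.6273) = 2.683.
ΔT = 4.62 × 2.683 = 12.4 K.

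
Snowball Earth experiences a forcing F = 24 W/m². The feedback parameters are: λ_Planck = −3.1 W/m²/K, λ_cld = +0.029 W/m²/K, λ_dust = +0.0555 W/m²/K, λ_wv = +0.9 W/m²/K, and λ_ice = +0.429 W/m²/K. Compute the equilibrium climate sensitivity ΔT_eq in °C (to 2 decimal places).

Net feedback parameter λ = (−3.1) + (+0.029) + (+0.0555) + (+0.9) + (+0.429) = -1.6865 W/m²/K.
ΔT = −F/λ = −24/(-1.6865) = 14.23 °C.

14.23 °C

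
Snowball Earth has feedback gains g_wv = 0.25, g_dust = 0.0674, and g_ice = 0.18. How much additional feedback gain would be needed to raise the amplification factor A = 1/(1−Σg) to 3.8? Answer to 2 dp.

0.24

Current total gain = 0.4974.
Target gain for A = 3.8: g* = 1 − 1/3.8 = 0.7368.
Additional gain needed = 0.7368 − 0.4974 = 0.24.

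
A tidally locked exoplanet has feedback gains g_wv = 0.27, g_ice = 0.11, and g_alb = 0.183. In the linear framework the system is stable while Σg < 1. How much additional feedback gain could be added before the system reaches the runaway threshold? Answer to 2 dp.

0.44

Current total gain = 0.27 + 0.11 + 0.183 = 0.563.
Margin to runaway = 1 − 0.563 = 0.44.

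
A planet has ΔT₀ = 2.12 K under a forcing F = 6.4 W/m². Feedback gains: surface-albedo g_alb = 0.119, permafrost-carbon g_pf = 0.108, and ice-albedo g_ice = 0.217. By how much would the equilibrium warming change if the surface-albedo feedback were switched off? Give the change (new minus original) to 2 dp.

Original: g = 0.444, ΔT = 2.12/(1−0.444) = 3.8129 K.
Without surface-albedo: g' = 0.325, ΔT' = 2.12/(1−0.325) = 3.1407 K.
Change = 3.1407 − 3.8129 = -0.67 K.

-0.67 K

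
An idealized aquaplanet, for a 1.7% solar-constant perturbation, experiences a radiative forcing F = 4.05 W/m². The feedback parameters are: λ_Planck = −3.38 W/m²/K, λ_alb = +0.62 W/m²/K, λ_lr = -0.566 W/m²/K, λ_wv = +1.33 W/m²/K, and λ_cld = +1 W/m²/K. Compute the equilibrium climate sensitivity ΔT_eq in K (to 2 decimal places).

4.07 K

Net feedback parameter λ = (−3.38) + (+0.62) + (-0.566) + (+1.33) + (+1) = -0.996 W/m²/K.
ΔT = −F/λ = −4.05/(-0.996) = 4.07 K.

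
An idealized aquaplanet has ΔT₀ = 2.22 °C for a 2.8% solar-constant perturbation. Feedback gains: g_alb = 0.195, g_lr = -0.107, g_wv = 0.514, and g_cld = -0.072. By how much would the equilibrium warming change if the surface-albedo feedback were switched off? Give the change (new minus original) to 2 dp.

-1.39 °C

Original: g = 0.53, ΔT = 2.22/(1−0.53) = 4.7234 °C.
Without surface-albedo: g' = 0.335, ΔT' = 2.22/(1−0.335) = 3.3383 °C.
Change = 3.3383 − 4.7234 = -1.39 °C.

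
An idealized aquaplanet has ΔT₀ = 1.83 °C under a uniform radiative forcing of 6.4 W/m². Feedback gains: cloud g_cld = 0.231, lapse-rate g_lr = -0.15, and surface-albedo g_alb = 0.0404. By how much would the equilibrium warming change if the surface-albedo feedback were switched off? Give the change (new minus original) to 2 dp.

-0.09 °C

Original: g = 0.1214, ΔT = 1.83/(1−0.1214) = 2.0829 °C.
Without surface-albedo: g' = 0.081, ΔT' = 1.83/(1−0.081) = 1.9913 °C.
Change = 1.9913 − 2.0829 = -0.09 °C.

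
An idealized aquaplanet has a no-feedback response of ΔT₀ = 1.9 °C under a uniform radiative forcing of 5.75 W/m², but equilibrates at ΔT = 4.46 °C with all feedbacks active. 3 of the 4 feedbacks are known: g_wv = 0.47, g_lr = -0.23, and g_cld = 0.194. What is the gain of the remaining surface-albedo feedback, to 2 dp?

Amplification A = ΔT/ΔT₀ = 4.46/1.9 = 2.347.
Total gain g = 1 − 1/A = 1 − 1/2.347 = 0.5739.
Known gains sum to 0.47 − 0.23 + 0.194 = 0.434.
g_alb = 0.5739 − 0.434 = 0.14.

0.14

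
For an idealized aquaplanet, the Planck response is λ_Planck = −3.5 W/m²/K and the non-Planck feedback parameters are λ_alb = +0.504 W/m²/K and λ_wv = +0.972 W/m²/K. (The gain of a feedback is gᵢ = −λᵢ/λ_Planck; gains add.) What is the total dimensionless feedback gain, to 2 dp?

Convert to gains: g_alb = 0.504/3.5 = 0.144; g_wv = 0.972/3.5 = 0.2777.
Total gain g = 0.4217.

0.42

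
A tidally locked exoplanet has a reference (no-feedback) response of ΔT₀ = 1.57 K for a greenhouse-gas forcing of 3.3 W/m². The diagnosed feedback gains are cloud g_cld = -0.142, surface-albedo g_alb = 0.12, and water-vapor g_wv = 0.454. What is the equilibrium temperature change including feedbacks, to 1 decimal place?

2.8 K

Total gain g = -0.142 + 0.12 + 0.454 = 0.432.
Amplification A = 1/(1 − 0.432) = 1.761.
ΔT = 1.57 × 1.761 = 2.8 K.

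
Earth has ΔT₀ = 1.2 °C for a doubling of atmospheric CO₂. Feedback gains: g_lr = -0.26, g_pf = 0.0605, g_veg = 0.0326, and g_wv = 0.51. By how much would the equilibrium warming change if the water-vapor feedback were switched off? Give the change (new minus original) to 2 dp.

Original: g = 0.3431, ΔT = 1.2/(1−0.3431) = 1.8268 °C.
Without water-vapor: g' = -0.1669, ΔT' = 1.2/(1+0.1669) = 1.0284 °C.
Change = 1.0284 − 1.8268 = -0.80 °C.

-0.80 °C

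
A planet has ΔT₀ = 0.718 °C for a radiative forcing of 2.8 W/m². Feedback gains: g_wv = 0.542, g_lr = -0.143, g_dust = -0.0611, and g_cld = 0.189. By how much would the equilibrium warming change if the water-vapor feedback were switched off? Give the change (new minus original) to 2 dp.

-0.81 °C

Original: g = 0.5269, ΔT = 0.718/(1−0.5269) = 1.5176 °C.
Without water-vapor: g' = -0.0151, ΔT' = 0.718/(1+0.0151) = 0.7073 °C.
Change = 0.7073 − 1.5176 = -0.81 °C.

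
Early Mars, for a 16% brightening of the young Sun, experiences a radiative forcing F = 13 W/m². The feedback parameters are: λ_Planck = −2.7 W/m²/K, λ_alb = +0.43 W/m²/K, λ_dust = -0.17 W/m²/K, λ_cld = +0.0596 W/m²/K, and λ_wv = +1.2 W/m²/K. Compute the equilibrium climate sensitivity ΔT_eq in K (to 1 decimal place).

Net feedback parameter λ = (−2.7) + (+0.43) + (-0.17) + (+0.0596) + (+1.2) = -1.1804 W/m²/K.
ΔT = −F/λ = −13/(-1.1804) = 11.0 K.

11.0 K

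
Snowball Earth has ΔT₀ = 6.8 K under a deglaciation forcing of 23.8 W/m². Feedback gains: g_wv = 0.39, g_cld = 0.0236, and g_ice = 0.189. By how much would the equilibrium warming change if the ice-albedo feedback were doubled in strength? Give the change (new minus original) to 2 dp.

Original: g = 0.6026, ΔT = 6.8/(1−0.6026) = 17.1112 K.
With doubled ice-albedo: g' = 0.7916, ΔT' = 6.8/(1−0.7916) = 32.6296 K.
Change = 32.6296 − 17.1112 = 15.52 K.

15.52 K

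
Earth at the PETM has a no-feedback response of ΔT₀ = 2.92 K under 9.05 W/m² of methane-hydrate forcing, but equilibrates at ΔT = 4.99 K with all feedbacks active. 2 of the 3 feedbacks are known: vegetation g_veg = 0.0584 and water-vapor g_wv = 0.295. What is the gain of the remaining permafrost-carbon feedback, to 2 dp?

Amplification A = ΔT/ΔT₀ = 4.99/2.92 = 1.709.
Total gain g = 1 − 1/A = 1 − 1/1.709 = 0.4149.
Known gains sum to 0.0584 + 0.295 = 0.3534.
g_pf = 0.4149 − 0.3534 = 0.06.

0.06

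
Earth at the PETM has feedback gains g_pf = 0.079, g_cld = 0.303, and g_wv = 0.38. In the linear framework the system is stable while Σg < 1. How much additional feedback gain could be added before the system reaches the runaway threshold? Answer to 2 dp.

Current total gain = 0.079 + 0.303 + 0.38 = 0.762.
Margin to runaway = 1 − 0.762 = 0.24.

0.24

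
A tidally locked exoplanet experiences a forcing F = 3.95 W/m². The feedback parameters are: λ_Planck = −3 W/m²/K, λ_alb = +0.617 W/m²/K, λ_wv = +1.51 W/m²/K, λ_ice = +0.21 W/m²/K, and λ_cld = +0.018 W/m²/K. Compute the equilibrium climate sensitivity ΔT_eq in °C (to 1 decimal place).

Net feedback parameter λ = (−3) + (+0.617) + (+1.51) + (+0.21) + (+0.018) = -0.645 W/m²/K.
ΔT = −F/λ = −3.95/(-0.645) = 6.1 °C.

6.1 °C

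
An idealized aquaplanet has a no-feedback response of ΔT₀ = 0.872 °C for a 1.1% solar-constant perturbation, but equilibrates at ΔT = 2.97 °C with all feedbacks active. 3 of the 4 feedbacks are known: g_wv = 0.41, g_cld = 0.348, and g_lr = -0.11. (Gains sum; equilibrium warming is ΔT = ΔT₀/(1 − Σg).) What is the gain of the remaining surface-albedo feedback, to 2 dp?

0.06

Amplification A = ΔT/ΔT₀ = 2.97/0.872 = 3.406.
Total gain g = 1 − 1/A = 1 − 1/3.406 = 0.7064.
Known gains sum to 0.41 + 0.348 − 0.11 = 0.648.
g_alb = 0.7064 − 0.648 = 0.06.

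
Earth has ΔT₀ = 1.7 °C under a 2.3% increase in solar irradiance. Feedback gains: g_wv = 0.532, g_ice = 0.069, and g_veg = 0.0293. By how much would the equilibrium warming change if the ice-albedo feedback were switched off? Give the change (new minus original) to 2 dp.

-0.72 °C

Original: g = 0.6303, ΔT = 1.7/(1−0.6303) = 4.5983 °C.
Without ice-albedo: g' = 0.5613, ΔT' = 1.7/(1−0.5613) = 3.8751 °C.
Change = 3.8751 − 4.5983 = -0.72 °C.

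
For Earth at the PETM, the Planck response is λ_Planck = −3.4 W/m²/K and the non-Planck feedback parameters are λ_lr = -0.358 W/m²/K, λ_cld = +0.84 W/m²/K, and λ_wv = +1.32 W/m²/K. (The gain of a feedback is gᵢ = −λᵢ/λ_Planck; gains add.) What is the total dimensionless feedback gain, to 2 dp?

Convert to gains: g_lr = -0.358/3.4 = -0.1053; g_cld = 0.84/3.4 = 0.2471; g_wv = 1.32/3.4 = 0.3882.
Total gain g = 0.53.

0.53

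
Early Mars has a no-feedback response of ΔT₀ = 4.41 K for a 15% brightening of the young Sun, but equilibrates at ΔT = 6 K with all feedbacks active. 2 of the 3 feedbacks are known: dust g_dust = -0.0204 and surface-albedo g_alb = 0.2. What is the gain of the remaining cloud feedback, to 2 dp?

Amplification A = ΔT/ΔT₀ = 6/4.41 = 1.361.
Total gain g = 1 − 1/A = 1 − 1/1.361 = 0.2652.
Known gains sum to -0.0204 + 0.2 = 0.1796.
g_cld = 0.2652 − 0.1796 = 0.09.

0.09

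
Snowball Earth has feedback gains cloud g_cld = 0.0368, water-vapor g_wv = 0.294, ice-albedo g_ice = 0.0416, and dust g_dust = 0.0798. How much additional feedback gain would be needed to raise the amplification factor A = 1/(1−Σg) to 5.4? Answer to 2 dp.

0.36

Current total gain = 0.4522.
Target gain for A = 5.4: g* = 1 − 1/5.4 = 0.8148.
Additional gain needed = 0.8148 − 0.4522 = 0.36.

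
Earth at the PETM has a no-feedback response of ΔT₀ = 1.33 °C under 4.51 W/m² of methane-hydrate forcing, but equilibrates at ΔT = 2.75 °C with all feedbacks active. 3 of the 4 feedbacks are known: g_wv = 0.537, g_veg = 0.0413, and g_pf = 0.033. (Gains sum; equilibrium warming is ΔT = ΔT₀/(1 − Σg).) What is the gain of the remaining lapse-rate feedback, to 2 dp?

Amplification A = ΔT/ΔT₀ = 2.75/1.33 = 2.068.
Total gain g = 1 − 1/A = 1 − 1/2.068 = 0.5164.
Known gains sum to 0.537 + 0.0413 + 0.033 = 0.6113.
g_lr = 0.5164 − 0.6113 = -0.09.

-0.09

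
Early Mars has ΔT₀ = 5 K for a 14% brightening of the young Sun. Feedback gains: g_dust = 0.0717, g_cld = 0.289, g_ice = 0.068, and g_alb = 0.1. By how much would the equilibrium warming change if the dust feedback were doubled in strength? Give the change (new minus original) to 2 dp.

1.90 K

Original: g = 0.5287, ΔT = 5/(1−0.5287) = 10.6090 K.
With doubled dust: g' = 0.6004, ΔT' = 5/(1−0.6004) = 12.5125 K.
Change = 12.5125 − 10.6090 = 1.90 K.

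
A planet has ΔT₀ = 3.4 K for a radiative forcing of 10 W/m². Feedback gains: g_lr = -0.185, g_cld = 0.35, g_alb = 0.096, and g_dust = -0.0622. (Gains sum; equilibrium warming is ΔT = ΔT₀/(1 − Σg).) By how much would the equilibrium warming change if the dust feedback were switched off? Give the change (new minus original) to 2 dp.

0.36 K

Original: g = 0.1988, ΔT = 3.4/(1−0.1988) = 4.2436 K.
Without dust: g' = 0.261, ΔT' = 3.4/(1−0.261) = 4.6008 K.
Change = 4.6008 − 4.2436 = 0.36 K.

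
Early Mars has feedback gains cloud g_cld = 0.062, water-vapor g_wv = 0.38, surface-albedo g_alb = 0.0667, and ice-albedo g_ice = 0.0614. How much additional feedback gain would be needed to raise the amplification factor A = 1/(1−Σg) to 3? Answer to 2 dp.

Current total gain = 0.5701.
Target gain for A = 3: g* = 1 − 1/3 = 0.6667.
Additional gain needed = 0.6667 − 0.5701 = 0.10.

0.10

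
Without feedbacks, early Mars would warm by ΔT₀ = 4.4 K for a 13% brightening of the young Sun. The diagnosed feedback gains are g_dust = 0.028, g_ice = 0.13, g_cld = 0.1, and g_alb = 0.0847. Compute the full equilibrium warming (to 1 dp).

Total gain g = 0.028 + 0.13 + 0.1 + 0.0847 = 0.3427.
Amplification A = 1/(1 − 0.3427) = 1.521.
ΔT = 4.4 × 1.521 = 6.7 K.

6.7 K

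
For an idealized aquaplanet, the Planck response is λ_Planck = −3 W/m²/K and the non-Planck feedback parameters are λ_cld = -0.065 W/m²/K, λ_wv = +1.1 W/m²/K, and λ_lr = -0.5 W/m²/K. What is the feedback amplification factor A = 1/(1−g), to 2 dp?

Convert to gains: g_cld = -0.065/3 = -0.02167; g_wv = 1.1/3 = 0.3667; g_lr = -0.5/3 = -0.1667.
Total gain g = 0.17833.
A = 1/(1 − 0.17833) = 1.22.

1.22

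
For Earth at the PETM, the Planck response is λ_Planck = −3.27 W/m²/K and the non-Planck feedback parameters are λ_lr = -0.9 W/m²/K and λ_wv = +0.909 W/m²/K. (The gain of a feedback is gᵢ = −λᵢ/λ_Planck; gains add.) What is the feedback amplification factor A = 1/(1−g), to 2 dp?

1.00

Convert to gains: g_lr = -0.9/3.27 = -0.2752; g_wv = 0.909/3.27 = 0.278.
Total gain g = 0.0028.
A = 1/(1 − 0.0028) = 1.00.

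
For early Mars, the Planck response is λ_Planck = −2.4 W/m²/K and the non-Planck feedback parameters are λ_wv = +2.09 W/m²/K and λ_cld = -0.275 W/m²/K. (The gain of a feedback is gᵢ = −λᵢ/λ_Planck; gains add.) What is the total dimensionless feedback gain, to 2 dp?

Convert to gains: g_wv = 2.09/2.4 = 0.8708; g_cld = -0.275/2.4 = -0.1146.
Total gain g = 0.7562.

0.76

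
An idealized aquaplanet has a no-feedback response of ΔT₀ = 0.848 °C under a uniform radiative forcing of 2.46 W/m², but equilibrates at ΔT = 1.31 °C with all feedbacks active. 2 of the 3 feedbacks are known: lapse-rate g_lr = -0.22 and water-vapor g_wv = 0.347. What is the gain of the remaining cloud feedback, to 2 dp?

Amplification A = ΔT/ΔT₀ = 1.31/0.848 = 1.545.
Total gain g = 1 − 1/A = 1 − 1/1.545 = 0.3528.
Known gains sum to -0.22 + 0.347 = 0.127.
g_cld = 0.3528 − 0.127 = 0.23.

0.23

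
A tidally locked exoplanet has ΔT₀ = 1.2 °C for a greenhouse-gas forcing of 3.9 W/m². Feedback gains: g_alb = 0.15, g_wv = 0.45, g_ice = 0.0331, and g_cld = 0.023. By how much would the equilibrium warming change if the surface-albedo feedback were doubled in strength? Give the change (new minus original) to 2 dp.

Original: g = 0.6561, ΔT = 1.2/(1−0.6561) = 3.4894 °C.
With doubled surface-albedo: g' = 0.8061, ΔT' = 1.2/(1−0.8061) = 6.1888 °C.
Change = 6.1888 − 3.4894 = 2.70 °C.

2.70 °C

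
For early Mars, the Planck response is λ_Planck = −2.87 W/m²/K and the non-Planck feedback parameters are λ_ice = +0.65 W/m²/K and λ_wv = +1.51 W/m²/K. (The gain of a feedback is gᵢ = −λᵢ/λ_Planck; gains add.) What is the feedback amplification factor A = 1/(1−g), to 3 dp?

4.042

Convert to gains: g_ice = 0.65/2.87 = 0.2265; g_wv = 1.51/2.87 = 0.5261.
Total gain g = 0.7526.
A = 1/(1 − 0.7526) = 4.042.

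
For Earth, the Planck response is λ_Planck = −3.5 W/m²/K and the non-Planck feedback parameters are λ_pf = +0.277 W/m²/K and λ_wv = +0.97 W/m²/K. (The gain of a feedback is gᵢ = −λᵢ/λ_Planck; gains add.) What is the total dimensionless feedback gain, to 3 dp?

0.356

Convert to gains: g_pf = 0.277/3.5 = 0.07914; g_wv = 0.97/3.5 = 0.2771.
Total gain g = 0.35624.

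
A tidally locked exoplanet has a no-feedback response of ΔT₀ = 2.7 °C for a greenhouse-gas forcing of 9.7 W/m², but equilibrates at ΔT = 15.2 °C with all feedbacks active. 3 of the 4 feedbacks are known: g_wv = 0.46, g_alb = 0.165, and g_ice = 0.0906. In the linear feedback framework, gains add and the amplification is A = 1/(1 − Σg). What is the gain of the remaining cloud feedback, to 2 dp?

Amplification A = ΔT/ΔT₀ = 15.2/2.7 = 5.63.
Total gain g = 1 − 1/A = 1 − 1/5.63 = 0.8224.
Known gains sum to 0.46 + 0.165 + 0.0906 = 0.7156.
g_cld = 0.8224 − 0.7156 = 0.11.

0.11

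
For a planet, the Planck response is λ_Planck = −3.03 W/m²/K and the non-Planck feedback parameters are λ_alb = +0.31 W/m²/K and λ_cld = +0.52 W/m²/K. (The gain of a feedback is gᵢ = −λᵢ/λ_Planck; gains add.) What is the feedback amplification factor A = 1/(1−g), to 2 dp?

Convert to gains: g_alb = 0.31/3.03 = 0.1023; g_cld = 0.52/3.03 = 0.1716.
Total gain g = 0.2739.
A = 1/(1 − 0.2739) = 1.38.

1.38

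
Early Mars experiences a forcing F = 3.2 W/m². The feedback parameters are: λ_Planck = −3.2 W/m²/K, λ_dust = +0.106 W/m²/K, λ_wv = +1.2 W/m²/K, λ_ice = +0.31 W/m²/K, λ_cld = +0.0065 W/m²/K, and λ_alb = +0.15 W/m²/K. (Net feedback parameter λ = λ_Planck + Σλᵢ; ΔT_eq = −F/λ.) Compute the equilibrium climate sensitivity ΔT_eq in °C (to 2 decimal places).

Net feedback parameter λ = (−3.2) + (+0.106) + (+1.2) + (+0.31) + (+0.0065) + (+0.15) = -1.4275 W/m²/K.
ΔT = −F/λ = −3.2/(-1.4275) = 2.24 °C.

2.24 °C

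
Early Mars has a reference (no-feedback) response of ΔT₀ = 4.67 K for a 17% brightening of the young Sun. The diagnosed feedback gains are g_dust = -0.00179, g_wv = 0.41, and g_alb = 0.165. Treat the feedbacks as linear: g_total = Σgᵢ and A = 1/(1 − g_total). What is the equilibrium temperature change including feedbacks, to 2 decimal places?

Total gain g = -0.00179 + 0.41 + 0.165 = 0.57321.
Amplification A = 1/(1 − 0.57321) = 2.343.
ΔT = 4.67 × 2.343 = 10.94 K.

10.94 K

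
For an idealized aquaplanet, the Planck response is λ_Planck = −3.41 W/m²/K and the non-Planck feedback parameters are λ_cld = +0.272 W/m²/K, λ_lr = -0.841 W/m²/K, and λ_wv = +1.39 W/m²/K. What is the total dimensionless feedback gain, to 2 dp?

Convert to gains: g_cld = 0.272/3.41 = 0.07977; g_lr = -0.841/3.41 = -0.2466; g_wv = 1.39/3.41 = 0.4076.
Total gain g = 0.24077.

0.24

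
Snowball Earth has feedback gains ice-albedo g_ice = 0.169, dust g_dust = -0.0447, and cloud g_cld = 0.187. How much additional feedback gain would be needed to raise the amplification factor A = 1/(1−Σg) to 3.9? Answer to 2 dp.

Current total gain = 0.3113.
Target gain for A = 3.9: g* = 1 − 1/3.9 = 0.7436.
Additional gain needed = 0.7436 − 0.3113 = 0.43.

0.43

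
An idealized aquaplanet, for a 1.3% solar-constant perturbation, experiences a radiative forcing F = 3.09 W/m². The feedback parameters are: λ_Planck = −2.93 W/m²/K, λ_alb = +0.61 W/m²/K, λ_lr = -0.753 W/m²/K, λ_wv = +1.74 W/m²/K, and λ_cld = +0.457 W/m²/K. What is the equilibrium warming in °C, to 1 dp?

Net feedback parameter λ = (−2.93) + (+0.61) + (-0.753) + (+1.74) + (+0.457) = -0.876 W/m²/K.
ΔT = −F/λ = −3.09/(-0.876) = 3.5 °C.

3.5 °C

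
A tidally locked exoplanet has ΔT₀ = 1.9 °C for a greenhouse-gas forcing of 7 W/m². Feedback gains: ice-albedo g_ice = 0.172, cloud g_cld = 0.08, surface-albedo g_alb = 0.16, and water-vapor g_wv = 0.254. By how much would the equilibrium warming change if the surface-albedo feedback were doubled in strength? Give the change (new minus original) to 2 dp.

Original: g = 0.666, ΔT = 1.9/(1−0.666) = 5.6886 °C.
With doubled surface-albedo: g' = 0.826, ΔT' = 1.9/(1−0.826) = 10.9195 °C.
Change = 10.9195 − 5.6886 = 5.23 °C.

5.23 °C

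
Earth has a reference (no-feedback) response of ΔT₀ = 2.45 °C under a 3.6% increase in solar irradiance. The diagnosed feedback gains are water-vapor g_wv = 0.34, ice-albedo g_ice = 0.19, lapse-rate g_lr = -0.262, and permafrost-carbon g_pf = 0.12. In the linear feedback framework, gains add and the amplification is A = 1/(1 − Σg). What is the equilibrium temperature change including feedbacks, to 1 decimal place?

Total gain g = 0.34 + 0.19 − 0.262 + 0.12 = 0.388.
Amplification A = 1/(1 − 0.388) = 1.634.
ΔT = 2.45 × 1.634 = 4.0 °C.

4.0 °C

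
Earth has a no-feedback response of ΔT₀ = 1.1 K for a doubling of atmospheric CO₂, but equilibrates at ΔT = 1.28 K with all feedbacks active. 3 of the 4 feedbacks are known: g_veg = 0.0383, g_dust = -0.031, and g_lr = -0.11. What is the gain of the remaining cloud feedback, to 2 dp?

0.24

Amplification A = ΔT/ΔT₀ = 1.28/1.1 = 1.164.
Total gain g = 1 − 1/A = 1 − 1/1.164 = 0.1409.
Known gains sum to 0.0383 − 0.031 − 0.11 = -0.1027.
g_cld = 0.1409 + 0.1027 = 0.24.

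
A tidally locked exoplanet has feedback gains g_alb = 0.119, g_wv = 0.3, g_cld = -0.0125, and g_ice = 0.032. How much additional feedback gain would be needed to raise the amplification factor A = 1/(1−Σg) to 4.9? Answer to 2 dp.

0.36

Current total gain = 0.4385.
Target gain for A = 4.9: g* = 1 − 1/4.9 = 0.7959.
Additional gain needed = 0.7959 − 0.4385 = 0.36.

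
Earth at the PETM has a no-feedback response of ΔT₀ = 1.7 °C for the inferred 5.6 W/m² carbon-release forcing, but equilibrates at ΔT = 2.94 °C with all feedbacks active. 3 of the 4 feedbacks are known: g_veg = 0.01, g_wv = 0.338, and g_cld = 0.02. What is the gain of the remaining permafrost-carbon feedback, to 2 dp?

Amplification A = ΔT/ΔT₀ = 2.94/1.7 = 1.729.
Total gain g = 1 − 1/A = 1 − 1/1.729 = 0.4216.
Known gains sum to 0.01 + 0.338 + 0.02 = 0.368.
g_pf = 0.4216 − 0.368 = 0.05.

0.05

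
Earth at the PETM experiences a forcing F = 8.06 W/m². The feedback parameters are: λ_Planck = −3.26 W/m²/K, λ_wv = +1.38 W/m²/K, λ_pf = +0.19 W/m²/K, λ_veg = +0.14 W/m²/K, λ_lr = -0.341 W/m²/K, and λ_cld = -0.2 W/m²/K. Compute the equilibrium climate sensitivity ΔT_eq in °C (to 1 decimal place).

3.9 °C

Net feedback parameter λ = (−3.26) + (+1.38) + (+0.19) + (+0.14) + (-0.341) + (-0.2) = -2.091 W/m²/K.
ΔT = −F/λ = −8.06/(-2.091) = 3.9 °C.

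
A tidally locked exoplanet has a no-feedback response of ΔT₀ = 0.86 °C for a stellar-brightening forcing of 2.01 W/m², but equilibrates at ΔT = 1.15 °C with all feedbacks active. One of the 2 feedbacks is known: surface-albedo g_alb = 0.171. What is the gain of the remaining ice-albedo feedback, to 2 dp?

0.08

Amplification A = ΔT/ΔT₀ = 1.15/0.86 = 1.337.
Total gain g = 1 − 1/A = 1 − 1/1.337 = 0.2521.
The known gain is 0.171.
g_ice = 0.2521 − 0.171 = 0.08.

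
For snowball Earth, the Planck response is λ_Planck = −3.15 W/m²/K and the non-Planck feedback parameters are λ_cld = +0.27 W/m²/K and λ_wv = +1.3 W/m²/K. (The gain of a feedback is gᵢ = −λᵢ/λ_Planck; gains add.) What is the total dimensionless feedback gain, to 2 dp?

0.50

Convert to gains: g_cld = 0.27/3.15 = 0.08571; g_wv = 1.3/3.15 = 0.4127.
Total gain g = 0.49841.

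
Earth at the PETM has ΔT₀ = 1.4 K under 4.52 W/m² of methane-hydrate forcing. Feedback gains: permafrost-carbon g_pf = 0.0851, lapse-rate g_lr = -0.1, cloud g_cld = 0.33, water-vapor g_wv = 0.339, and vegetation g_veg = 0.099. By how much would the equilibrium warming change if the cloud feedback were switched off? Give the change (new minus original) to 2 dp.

-3.24 K

Original: g = 0.7531, ΔT = 1.4/(1−0.7531) = 5.6703 K.
Without cloud: g' = 0.4231, ΔT' = 1.4/(1−0.4231) = 2.4268 K.
Change = 2.4268 − 5.6703 = -3.24 K.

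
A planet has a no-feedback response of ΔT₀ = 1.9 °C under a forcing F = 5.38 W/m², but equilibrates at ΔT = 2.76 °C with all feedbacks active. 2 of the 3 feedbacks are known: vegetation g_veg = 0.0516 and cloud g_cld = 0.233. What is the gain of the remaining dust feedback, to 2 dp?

0.03

Amplification A = ΔT/ΔT₀ = 2.76/1.9 = 1.453.
Total gain g = 1 − 1/A = 1 − 1/1.453 = 0.3118.
Known gains sum to 0.0516 + 0.233 = 0.2846.
g_dust = 0.3118 − 0.2846 = 0.03.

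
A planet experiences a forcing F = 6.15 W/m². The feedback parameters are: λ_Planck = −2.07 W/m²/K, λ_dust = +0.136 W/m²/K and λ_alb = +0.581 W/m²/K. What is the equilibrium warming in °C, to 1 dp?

Net feedback parameter λ = (−2.07) + (+0.136) + (+0.581) = -1.353 W/m²/K.
ΔT = −F/λ = −6.15/(-1.353) = 4.5 °C.

4.5 °C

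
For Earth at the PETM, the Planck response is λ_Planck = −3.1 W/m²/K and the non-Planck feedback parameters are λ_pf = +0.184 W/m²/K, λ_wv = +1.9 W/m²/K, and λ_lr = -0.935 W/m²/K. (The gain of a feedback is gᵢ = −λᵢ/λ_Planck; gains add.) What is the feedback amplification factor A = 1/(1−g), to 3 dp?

Convert to gains: g_pf = 0.184/3.1 = 0.05935; g_wv = 1.9/3.1 = 0.6129; g_lr = -0.935/3.1 = -0.3016.
Total gain g = 0.37065.
A = 1/(1 − 0.37065) = 1.589.

1.589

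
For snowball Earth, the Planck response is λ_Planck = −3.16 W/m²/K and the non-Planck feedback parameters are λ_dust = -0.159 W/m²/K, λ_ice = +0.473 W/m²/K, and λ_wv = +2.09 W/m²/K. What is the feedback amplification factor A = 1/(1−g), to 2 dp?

4.18

Convert to gains: g_dust = -0.159/3.16 = -0.05032; g_ice = 0.473/3.16 = 0.1497; g_wv = 2.09/3.16 = 0.6614.
Total gain g = 0.76078.
A = 1/(1 − 0.76078) = 4.18.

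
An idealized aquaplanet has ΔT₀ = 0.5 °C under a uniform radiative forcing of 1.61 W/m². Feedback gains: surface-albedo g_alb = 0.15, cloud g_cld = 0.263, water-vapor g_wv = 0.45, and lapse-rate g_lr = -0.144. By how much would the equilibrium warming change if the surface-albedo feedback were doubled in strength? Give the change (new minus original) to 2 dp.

2.04 °C

Original: g = 0.719, ΔT = 0.5/(1−0.719) = 1.7794 °C.
With doubled surface-albedo: g' = 0.869, ΔT' = 0.5/(1−0.869) = 3.8168 °C.
Change = 3.8168 − 1.7794 = 2.04 °C.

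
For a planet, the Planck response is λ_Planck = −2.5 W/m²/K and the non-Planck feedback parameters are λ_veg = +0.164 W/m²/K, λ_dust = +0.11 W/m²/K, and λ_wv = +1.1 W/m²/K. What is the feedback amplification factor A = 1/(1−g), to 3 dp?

2.220

Convert to gains: g_veg = 0.164/2.5 = 0.0656; g_dust = 0.11/2.5 = 0.044; g_wv = 1.1/2.5 = 0.44.
Total gain g = 0.5496.
A = 1/(1 − 0.5496) = 2.220.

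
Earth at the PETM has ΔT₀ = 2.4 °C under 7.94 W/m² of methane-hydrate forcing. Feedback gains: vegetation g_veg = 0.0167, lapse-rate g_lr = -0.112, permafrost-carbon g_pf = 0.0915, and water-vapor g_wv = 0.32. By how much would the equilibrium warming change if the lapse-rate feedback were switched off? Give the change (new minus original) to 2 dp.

0.69 °C

Original: g = 0.3162, ΔT = 2.4/(1−0.3162) = 3.5098 °C.
Without lapse-rate: g' = 0.4282, ΔT' = 2.4/(1−0.4282) = 4.1973 °C.
Change = 4.1973 − 3.5098 = 0.69 °C.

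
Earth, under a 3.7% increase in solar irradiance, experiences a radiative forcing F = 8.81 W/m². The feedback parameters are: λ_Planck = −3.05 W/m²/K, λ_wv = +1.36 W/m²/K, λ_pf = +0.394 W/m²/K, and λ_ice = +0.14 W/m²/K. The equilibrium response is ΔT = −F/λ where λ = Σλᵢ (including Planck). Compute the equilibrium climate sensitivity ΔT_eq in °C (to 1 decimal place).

Net feedback parameter λ = (−3.05) + (+1.36) + (+0.394) + (+0.14) = -1.156 W/m²/K.
ΔT = −F/λ = −8.81/(-1.156) = 7.6 °C.

7.6 °C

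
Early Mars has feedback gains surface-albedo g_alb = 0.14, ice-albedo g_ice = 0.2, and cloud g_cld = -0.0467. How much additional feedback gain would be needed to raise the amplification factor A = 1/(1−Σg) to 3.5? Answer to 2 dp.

Current total gain = 0.2933.
Target gain for A = 3.5: g* = 1 − 1/3.5 = 0.7143.
Additional gain needed = 0.7143 − 0.2933 = 0.42.

0.42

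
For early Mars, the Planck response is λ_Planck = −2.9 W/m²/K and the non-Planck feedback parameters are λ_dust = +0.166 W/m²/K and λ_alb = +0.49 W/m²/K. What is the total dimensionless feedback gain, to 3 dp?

Convert to gains: g_dust = 0.166/2.9 = 0.05724; g_alb = 0.49/2.9 = 0.169.
Total gain g = 0.22624.

0.226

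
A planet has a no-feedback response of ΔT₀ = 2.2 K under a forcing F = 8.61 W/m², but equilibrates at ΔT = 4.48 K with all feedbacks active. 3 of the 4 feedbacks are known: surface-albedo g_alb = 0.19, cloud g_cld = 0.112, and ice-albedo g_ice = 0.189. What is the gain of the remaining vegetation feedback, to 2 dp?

Amplification A = ΔT/ΔT₀ = 4.48/2.2 = 2.036.
Total gain g = 1 − 1/A = 1 − 1/2.036 = 0.5088.
Known gains sum to 0.19 + 0.112 + 0.189 = 0.491.
g_veg = 0.5088 − 0.491 = 0.02.

0.02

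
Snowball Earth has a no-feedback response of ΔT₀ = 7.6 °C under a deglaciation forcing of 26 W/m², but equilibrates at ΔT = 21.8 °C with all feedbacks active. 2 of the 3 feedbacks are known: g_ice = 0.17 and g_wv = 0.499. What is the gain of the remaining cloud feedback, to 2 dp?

-0.02

Amplification A = ΔT/ΔT₀ = 21.8/7.6 = 2.868.
Total gain g = 1 − 1/A = 1 − 1/2.868 = 0.6513.
Known gains sum to 0.17 + 0.499 = 0.669.
g_cld = 0.6513 − 0.669 = -0.02.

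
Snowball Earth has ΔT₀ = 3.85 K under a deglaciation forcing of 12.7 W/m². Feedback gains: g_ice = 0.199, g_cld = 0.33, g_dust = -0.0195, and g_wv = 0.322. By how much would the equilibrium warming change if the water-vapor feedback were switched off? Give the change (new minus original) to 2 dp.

-15.00 K

Original: g = 0.8315, ΔT = 3.85/(1−0.8315) = 22.8487 K.
Without water-vapor: g' = 0.5095, ΔT' = 3.85/(1−0.5095) = 7.8491 K.
Change = 7.8491 − 22.8487 = -15.00 K.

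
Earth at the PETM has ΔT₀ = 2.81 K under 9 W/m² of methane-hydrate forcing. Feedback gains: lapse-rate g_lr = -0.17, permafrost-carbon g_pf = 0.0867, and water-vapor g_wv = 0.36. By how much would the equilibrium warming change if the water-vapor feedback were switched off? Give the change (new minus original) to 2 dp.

Original: g = 0.2767, ΔT = 2.81/(1−0.2767) = 3.8850 K.
Without water-vapor: g' = -0.0833, ΔT' = 2.81/(1+0.0833) = 2.5939 K.
Change = 2.5939 − 3.8850 = -1.29 K.

-1.29 K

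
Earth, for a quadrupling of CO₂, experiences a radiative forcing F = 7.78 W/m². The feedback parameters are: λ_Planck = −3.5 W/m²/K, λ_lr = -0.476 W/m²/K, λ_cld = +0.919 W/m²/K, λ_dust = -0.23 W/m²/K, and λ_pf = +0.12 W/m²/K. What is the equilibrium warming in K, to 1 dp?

Net feedback parameter λ = (−3.5) + (-0.476) + (+0.919) + (-0.23) + (+0.12) = -3.167 W/m²/K.
ΔT = −F/λ = −7.78/(-3.167) = 2.5 K.

2.5 K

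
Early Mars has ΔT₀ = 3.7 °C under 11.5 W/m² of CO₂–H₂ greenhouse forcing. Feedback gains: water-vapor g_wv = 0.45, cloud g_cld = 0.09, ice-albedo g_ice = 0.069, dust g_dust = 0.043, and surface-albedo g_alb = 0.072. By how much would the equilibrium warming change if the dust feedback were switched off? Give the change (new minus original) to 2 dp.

Original: g = 0.724, ΔT = 3.7/(1−0.724) = 13.4058 °C.
Without dust: g' = 0.681, ΔT' = 3.7/(1−0.681) = 11.5987 °C.
Change = 11.5987 − 13.4058 = -1.81 °C.

-1.81 °C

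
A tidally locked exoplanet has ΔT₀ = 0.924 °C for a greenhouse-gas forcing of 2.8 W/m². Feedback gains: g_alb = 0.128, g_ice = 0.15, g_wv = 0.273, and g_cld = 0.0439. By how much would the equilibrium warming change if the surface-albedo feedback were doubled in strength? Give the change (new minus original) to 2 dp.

Original: g = 0.5949, ΔT = 0.924/(1−0.5949) = 2.2809 °C.
With doubled surface-albedo: g' = 0.7229, ΔT' = 0.924/(1−0.7229) = 3.3345 °C.
Change = 3.3345 − 2.2809 = 1.05 °C.

1.05 °C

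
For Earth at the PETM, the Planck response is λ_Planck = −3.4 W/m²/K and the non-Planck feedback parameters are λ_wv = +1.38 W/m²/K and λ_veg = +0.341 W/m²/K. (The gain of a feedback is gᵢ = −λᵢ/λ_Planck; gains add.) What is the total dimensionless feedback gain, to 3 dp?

0.506

Convert to gains: g_wv = 1.38/3.4 = 0.4059; g_veg = 0.341/3.4 = 0.1003.
Total gain g = 0.5062.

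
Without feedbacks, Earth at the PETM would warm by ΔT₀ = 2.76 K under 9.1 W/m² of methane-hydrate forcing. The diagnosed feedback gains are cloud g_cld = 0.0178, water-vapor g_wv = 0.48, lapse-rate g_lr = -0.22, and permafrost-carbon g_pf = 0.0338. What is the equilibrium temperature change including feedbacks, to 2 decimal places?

Total gain g = 0.0178 + 0.48 − 0.22 + 0.0338 = 0.3116.
Amplification A = 1/(1 − 0.3116) = 1.453.
ΔT = 2.76 × 1.453 = 4.01 K.

4.01 K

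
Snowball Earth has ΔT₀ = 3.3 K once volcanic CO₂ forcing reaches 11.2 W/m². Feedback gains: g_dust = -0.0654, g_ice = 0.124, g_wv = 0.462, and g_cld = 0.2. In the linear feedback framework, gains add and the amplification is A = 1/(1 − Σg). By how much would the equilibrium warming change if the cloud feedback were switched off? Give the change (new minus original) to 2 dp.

-4.93 K

Original: g = 0.7206, ΔT = 3.3/(1−0.7206) = 11.8110 K.
Without cloud: g' = 0.5206, ΔT' = 3.3/(1−0.5206) = 6.8836 K.
Change = 6.8836 − 11.8110 = -4.93 K.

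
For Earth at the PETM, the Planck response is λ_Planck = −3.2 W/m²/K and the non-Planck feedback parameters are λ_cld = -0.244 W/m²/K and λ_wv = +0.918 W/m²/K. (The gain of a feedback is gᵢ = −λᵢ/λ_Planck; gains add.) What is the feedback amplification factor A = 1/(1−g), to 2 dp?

1.27

Convert to gains: g_cld = -0.244/3.2 = -0.07625; g_wv = 0.918/3.2 = 0.2869.
Total gain g = 0.21065.
A = 1/(1 − 0.21065) = 1.27.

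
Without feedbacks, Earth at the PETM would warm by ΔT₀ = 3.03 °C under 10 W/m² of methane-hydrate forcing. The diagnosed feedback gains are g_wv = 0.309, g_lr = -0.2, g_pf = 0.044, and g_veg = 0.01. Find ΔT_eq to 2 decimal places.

3.62 °C

Total gain g = 0.309 − 0.2 + 0.044 + 0.01 = 0.163.
Amplification A = 1/(1 − 0.163) = 1.195.
ΔT = 3.03 × 1.195 = 3.62 °C.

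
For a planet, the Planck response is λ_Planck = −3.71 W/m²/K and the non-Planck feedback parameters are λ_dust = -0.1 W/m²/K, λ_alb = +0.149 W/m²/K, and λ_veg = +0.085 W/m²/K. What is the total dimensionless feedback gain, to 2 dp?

Convert to gains: g_dust = -0.1/3.71 = -0.02695; g_alb = 0.149/3.71 = 0.04016; g_veg = 0.085/3.71 = 0.02291.
Total gain g = 0.03612.

0.04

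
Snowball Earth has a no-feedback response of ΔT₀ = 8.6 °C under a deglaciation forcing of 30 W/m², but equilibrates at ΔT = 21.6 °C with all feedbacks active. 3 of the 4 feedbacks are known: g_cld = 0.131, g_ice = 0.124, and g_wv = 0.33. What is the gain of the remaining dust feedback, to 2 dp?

0.02

Amplification A = ΔT/ΔT₀ = 21.6/8.6 = 2.512.
Total gain g = 1 − 1/A = 1 − 1/2.512 = 0.6019.
Known gains sum to 0.131 + 0.124 + 0.33 = 0.585.
g_dust = 0.6019 − 0.585 = 0.02.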